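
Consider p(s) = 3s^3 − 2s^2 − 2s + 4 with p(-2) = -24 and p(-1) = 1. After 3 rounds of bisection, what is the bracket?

[-1.125, -1]

p(-1.5) = -7.625 < 0, so the root lies in [-1.5, -1]
p(-1.25) = -2.484375 < 0, so the root lies in [-1.25, -1]
p(-1.125) = -0.552734 < 0, so the root lies in [-1.125, -1]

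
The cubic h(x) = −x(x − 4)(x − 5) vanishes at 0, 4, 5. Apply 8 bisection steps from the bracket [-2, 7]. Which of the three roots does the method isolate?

m = 2.5, h(m) = -9.375 (−); new bracket [-2, 2.5]
m = 0.25, h(m) = -4.453125 (−); new bracket [-2, 0.25]
m = -0.875, h(m) = 25.060547 (+); new bracket [-0.875, 0.25]
m = -0.3125, h(m) = 7.1594 (+); new bracket [-0.3125, 0.25]
m = -0.03125, h(m) = 0.6338 (+); new bracket [-0.03125, 0.25]
m = 0.109375, h(m) = -2.0811 (−); new bracket [-0.03125, 0.109375]
m = 0.0390625, h(m) = -0.7676 (−); new bracket [-0.03125, 0.0390625]
m = 0.00390625, h(m) = -0.078 (−); new bracket [-0.03125, 0.00390625]

0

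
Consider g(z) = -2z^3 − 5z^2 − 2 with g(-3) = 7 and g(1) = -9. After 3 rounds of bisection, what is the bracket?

z = -1 gives g = -5, negative; keep [-3, -1]
z = -2 gives g = -6, negative; keep [-3, -2]
z = -2.5 gives g = -2, negative; keep [-3, -2.5]

[-3, -2.5]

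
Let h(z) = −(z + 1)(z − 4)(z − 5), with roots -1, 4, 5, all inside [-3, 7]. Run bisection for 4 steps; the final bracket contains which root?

midpoint 2: h = -18 < 0 → [-3, 2]
midpoint -0.5: h = -12.375 < 0 → [-3, -0.5]
midpoint -1.75: h = 29.109375 > 0 → [-1.75, -0.5]
midpoint -1.125: h = 3.9238 > 0 → [-1.125, -0.5]

-1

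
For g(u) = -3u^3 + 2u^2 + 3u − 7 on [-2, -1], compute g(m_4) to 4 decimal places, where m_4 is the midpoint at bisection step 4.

-0.7092

m = -1.5, g(m) = 3.125 (+); new bracket [-1.5, -1]
m = -1.25, g(m) = -1.765625 (−); new bracket [-1.5, -1.25]
m = -1.375, g(m) = 0.455078 (+); new bracket [-1.375, -1.25]
m = -1.3125, g(m) = -0.7092 (−); new bracket [-1.375, -1.3125]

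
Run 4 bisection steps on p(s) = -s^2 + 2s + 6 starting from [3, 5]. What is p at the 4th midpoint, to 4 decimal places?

0.1094

s = 4 gives p = -2, negative; keep [3, 4]
s = 3.5 gives p = 0.75, positive; keep [3.5, 4]
s = 3.75 gives p = -0.5625, negative; keep [3.5, 3.75]
s = 3.625 gives p = 0.1094, positive; keep [3.625, 3.75]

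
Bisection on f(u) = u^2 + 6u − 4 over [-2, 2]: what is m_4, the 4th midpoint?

0.75

f(0) = -4 < 0, so the root lies in [0, 2]
f(1) = 3 > 0, so the root lies in [0, 1]
f(0.5) = -0.75 < 0, so the root lies in [0.5, 1]
f(0.75) = 1.0625 > 0, so the root lies in [0.5, 0.75]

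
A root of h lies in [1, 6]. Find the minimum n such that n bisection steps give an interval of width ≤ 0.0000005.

24

Width after n steps is 5/2^n. Need 2^n ≥ 5/0.0000005 = 10000000.
2^23 = 8388608 < 10000000 ≤ 2^24 = 16777216, so n = 24.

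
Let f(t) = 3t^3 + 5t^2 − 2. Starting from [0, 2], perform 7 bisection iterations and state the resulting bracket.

[0.546875, 0.5625]

midpoint 1: f = 6 > 0 → [0, 1]
midpoint 0.5: f = -0.375 < 0 → [0.5, 1]
midpoint 0.75: f = 2.078125 > 0 → [0.5, 0.75]
midpoint 0.625: f = 0.6855 > 0 → [0.5, 0.625]
midpoint 0.5625: f = 0.116 > 0 → [0.5, 0.5625]
midpoint 0.53125: f = -0.1391 < 0 → [0.53125, 0.5625]
midpoint 0.546875: f = -0.014 < 0 → [0.546875, 0.5625]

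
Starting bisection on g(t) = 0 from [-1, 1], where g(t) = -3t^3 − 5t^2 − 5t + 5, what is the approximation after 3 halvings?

t = 0 gives g = 5, positive; keep [0, 1]
t = 0.5 gives g = 0.875, positive; keep [0.5, 1]
t = 0.75 gives g = -2.828125, negative; keep [0.5, 0.75]

0.75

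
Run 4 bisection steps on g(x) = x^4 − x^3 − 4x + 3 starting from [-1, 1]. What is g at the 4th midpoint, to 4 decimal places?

0.4084

g(0) = 3 > 0, so the root lies in [0, 1]
g(0.5) = 0.9375 > 0, so the root lies in [0.5, 1]
g(0.75) = -0.105469 < 0, so the root lies in [0.5, 0.75]
g(0.625) = 0.4084 > 0, so the root lies in [0.625, 0.75]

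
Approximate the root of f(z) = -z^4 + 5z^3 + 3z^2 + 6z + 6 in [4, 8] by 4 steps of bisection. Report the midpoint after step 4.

f(6) = -66 < 0, so the root lies in [4, 6]
f(5) = 111 > 0, so the root lies in [5, 6]
f(5.5) = 46.5625 > 0, so the root lies in [5.5, 6]
f(5.75) = -2.8945 < 0, so the root lies in [5.5, 5.75]

5.75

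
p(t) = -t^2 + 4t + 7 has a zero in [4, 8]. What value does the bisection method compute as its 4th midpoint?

m = 6, p(m) = -5 (−); new bracket [4, 6]
m = 5, p(m) = 2 (+); new bracket [5, 6]
m = 5.5, p(m) = -1.25 (−); new bracket [5, 5.5]
m = 5.25, p(m) = 0.4375 (+); new bracket [5.25, 5.5]

5.25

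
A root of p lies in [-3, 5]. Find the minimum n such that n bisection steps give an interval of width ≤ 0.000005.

21

Width after n steps is 8/2^n. Need 2^n ≥ 8/0.000005 = 1600000.
2^20 = 1048576 < 1600000 ≤ 2^21 = 2097152, so n = 21.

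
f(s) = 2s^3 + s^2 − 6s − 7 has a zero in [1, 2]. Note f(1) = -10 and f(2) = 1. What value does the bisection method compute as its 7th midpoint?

s = 1.5 gives f = -7, negative; keep [1.5, 2]
s = 1.75 gives f = -3.71875, negative; keep [1.75, 2]
s = 1.875 gives f = -1.550781, negative; keep [1.875, 2]
s = 1.9375 gives f = -0.3247, negative; keep [1.9375, 2]
s = 1.96875 gives f = 0.3251, positive; keep [1.9375, 1.96875]
s = 1.953125 gives f = -0.0029, negative; keep [1.953125, 1.96875]
s = 1.9609375 gives f = 0.1603, positive; keep [1.953125, 1.9609375]

1.9609375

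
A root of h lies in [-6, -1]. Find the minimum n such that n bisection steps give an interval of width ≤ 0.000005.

20

Width after n steps is 5/2^n. Need 2^n ≥ 5/0.000005 = 1000000.
2^19 = 524288 < 1000000 ≤ 2^20 = 1048576, so n = 20.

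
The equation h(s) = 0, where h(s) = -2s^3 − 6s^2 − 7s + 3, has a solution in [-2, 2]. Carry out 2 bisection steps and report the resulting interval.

s = 0 gives h = 3, positive; keep [0, 2]
s = 1 gives h = -12, negative; keep [0, 1]

[0, 1]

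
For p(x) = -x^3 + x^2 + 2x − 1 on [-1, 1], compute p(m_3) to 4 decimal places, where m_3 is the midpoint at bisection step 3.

m = 0, p(m) = -1 (−); new bracket [0, 1]
m = 0.5, p(m) = 0.125 (+); new bracket [0, 0.5]
m = 0.25, p(m) = -0.453125 (−); new bracket [0.25, 0.5]

-0.4531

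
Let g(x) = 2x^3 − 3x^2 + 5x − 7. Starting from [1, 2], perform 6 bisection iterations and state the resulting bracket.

m = 1.5, g(m) = 0.5 (+); new bracket [1, 1.5]
m = 1.25, g(m) = -1.53125 (−); new bracket [1.25, 1.5]
m = 1.375, g(m) = -0.597656 (−); new bracket [1.375, 1.5]
m = 1.4375, g(m) = -0.0708 (−); new bracket [1.4375, 1.5]
m = 1.46875, g(m) = 0.2089 (+); new bracket [1.4375, 1.46875]
m = 1.453125, g(m) = 0.0677 (+); new bracket [1.4375, 1.453125]

[1.4375, 1.453125]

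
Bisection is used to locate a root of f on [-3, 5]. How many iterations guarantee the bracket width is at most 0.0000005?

Width after n steps is 8/2^n. Need 2^n ≥ 8/0.0000005 = 16000000.
2^23 = 8388608 < 16000000 ≤ 2^24 = 16777216, so n = 24.

24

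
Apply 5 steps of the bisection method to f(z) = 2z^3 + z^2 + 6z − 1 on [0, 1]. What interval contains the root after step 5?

[0.15625, 0.1875]

f(0.5) = 2.5 > 0, so the root lies in [0, 0.5]
f(0.25) = 0.59375 > 0, so the root lies in [0, 0.25]
f(0.125) = -0.230469 < 0, so the root lies in [0.125, 0.25]
f(0.1875) = 0.1733 > 0, so the root lies in [0.125, 0.1875]
f(0.15625) = -0.0305 < 0, so the root lies in [0.15625, 0.1875]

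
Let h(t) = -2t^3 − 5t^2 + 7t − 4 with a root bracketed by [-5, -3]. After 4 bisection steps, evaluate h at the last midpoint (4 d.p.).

0.1914

midpoint -4: h = 16 > 0 → [-4, -3]
midpoint -3.5: h = -4 < 0 → [-4, -3.5]
midpoint -3.75: h = 4.90625 > 0 → [-3.75, -3.5]
midpoint -3.625: h = 0.1914 > 0 → [-3.625, -3.5]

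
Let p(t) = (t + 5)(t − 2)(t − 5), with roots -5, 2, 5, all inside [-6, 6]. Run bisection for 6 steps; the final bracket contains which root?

p(0) = 50 > 0, so the root lies in [-6, 0]
p(-3) = 80 > 0, so the root lies in [-6, -3]
p(-4.5) = 30.875 > 0, so the root lies in [-6, -4.5]
p(-5.25) = -18.5781 < 0, so the root lies in [-5.25, -4.5]
p(-4.875) = 8.4863 > 0, so the root lies in [-5.25, -4.875]
p(-5.0625) = -4.4417 < 0, so the root lies in [-5.0625, -4.875]

-5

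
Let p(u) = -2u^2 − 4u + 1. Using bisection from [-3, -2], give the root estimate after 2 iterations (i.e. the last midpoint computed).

p(-2.5) = -1.5 < 0, so the root lies in [-2.5, -2]
p(-2.25) = -0.125 < 0, so the root lies in [-2.25, -2]

-2.25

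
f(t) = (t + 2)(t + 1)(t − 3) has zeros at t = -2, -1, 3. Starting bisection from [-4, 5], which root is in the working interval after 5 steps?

3

f(0.5) = -9.375 < 0, so the root lies in [0.5, 5]
f(2.75) = -4.453125 < 0, so the root lies in [2.75, 5]
f(3.875) = 25.060547 > 0, so the root lies in [2.75, 3.875]
f(3.3125) = 7.1594 > 0, so the root lies in [2.75, 3.3125]
f(3.03125) = 0.6338 > 0, so the root lies in [2.75, 3.03125]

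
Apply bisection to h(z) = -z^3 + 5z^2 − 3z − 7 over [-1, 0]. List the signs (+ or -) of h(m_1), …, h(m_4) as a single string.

--+-

midpoint -0.5: h = -4.125 < 0 → [-1, -0.5]
midpoint -0.75: h = -1.515625 < 0 → [-1, -0.75]
midpoint -0.875: h = 0.123047 > 0 → [-0.875, -0.75]
midpoint -0.8125: h = -0.7253 < 0 → [-0.875, -0.8125]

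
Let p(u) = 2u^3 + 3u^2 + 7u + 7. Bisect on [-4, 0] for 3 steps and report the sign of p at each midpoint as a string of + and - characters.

p(-2) = -11 < 0, so the root lies in [-2, 0]
p(-1) = 1 > 0, so the root lies in [-2, -1]
p(-1.5) = -3.5 < 0, so the root lies in [-1.5, -1]

-+-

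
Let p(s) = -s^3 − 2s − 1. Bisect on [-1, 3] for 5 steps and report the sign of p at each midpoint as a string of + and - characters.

midpoint 1: p = -4 < 0 → [-1, 1]
midpoint 0: p = -1 < 0 → [-1, 0]
midpoint -0.5: p = 0.125 > 0 → [-0.5, 0]
midpoint -0.25: p = -0.4844 < 0 → [-0.5, -0.25]
midpoint -0.375: p = -0.1973 < 0 → [-0.5, -0.375]

--+--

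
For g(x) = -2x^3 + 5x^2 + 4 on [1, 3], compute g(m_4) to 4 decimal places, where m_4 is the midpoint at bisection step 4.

g(2) = 8 > 0, so the root lies in [2, 3]
g(2.5) = 4 > 0, so the root lies in [2.5, 3]
g(2.75) = 0.21875 > 0, so the root lies in [2.75, 3]
g(2.875) = -2.1992 < 0, so the root lies in [2.75, 2.875]

-2.1992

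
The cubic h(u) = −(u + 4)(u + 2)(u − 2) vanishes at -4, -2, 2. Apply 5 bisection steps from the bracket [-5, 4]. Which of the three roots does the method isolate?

2

m = -0.5, h(m) = 13.125 (+); new bracket [-0.5, 4]
m = 1.75, h(m) = 5.390625 (+); new bracket [1.75, 4]
m = 2.875, h(m) = -29.326172 (−); new bracket [1.75, 2.875]
m = 2.3125, h(m) = -8.5071 (−); new bracket [1.75, 2.3125]
m = 2.03125, h(m) = -0.7598 (−); new bracket [1.75, 2.03125]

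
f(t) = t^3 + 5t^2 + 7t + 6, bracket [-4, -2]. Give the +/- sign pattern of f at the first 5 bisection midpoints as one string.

+-+++

f(-3) = 3 > 0, so the root lies in [-4, -3]
f(-3.5) = -0.125 < 0, so the root lies in [-3.5, -3]
f(-3.25) = 1.734375 > 0, so the root lies in [-3.5, -3.25]
f(-3.375) = 0.8848 > 0, so the root lies in [-3.5, -3.375]
f(-3.4375) = 0.4006 > 0, so the root lies in [-3.5, -3.4375]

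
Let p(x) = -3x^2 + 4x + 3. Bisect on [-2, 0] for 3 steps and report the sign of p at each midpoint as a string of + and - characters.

-+-

midpoint -1: p = -4 < 0 → [-1, 0]
midpoint -0.5: p = 0.25 > 0 → [-1, -0.5]
midpoint -0.75: p = -1.6875 < 0 → [-0.75, -0.5]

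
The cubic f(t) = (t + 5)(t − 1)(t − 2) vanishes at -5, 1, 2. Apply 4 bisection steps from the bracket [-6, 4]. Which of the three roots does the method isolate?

-5

f(-1) = 24 > 0, so the root lies in [-6, -1]
f(-3.5) = 37.125 > 0, so the root lies in [-6, -3.5]
f(-4.75) = 9.703125 > 0, so the root lies in [-6, -4.75]
f(-5.375) = -17.6309 < 0, so the root lies in [-5.375, -4.75]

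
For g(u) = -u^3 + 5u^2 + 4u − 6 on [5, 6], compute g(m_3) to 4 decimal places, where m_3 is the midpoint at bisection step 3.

-3.2754

m = 5.5, g(m) = 0.875 (+); new bracket [5.5, 6]
m = 5.75, g(m) = -7.796875 (−); new bracket [5.5, 5.75]
m = 5.625, g(m) = -3.275391 (−); new bracket [5.5, 5.625]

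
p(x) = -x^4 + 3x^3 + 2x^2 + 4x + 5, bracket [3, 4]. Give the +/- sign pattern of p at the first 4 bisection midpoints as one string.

++-+

x = 3.5 gives p = 22.0625, positive; keep [3.5, 4]
x = 3.75 gives p = 8.574219, positive; keep [3.75, 4]
x = 3.875 gives p = -0.381104, negative; keep [3.75, 3.875]
x = 3.8125 gives p = 4.2954, positive; keep [3.8125, 3.875]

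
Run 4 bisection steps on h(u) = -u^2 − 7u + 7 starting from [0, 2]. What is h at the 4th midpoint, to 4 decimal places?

0.1094

u = 1 gives h = -1, negative; keep [0, 1]
u = 0.5 gives h = 3.25, positive; keep [0.5, 1]
u = 0.75 gives h = 1.1875, positive; keep [0.75, 1]
u = 0.875 gives h = 0.1094, positive; keep [0.875, 1]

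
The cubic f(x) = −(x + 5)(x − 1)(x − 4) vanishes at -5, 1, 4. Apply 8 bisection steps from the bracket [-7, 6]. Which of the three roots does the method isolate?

x = -0.5 gives f = -30.375, negative; keep [-7, -0.5]
x = -3.75 gives f = -46.015625, negative; keep [-7, -3.75]
x = -5.375 gives f = 22.412109, positive; keep [-5.375, -3.75]
x = -4.5625 gives f = -20.8376, negative; keep [-5.375, -4.5625]
x = -4.96875 gives f = -1.6729, negative; keep [-5.375, -4.96875]
x = -5.171875 gives f = 9.7294, positive; keep [-5.171875, -4.96875]
x = -5.0703125 gives f = 3.8714, positive; keep [-5.0703125, -4.96875]
x = -5.01953125 gives f = 1.0604, positive; keep [-5.01953125, -4.96875]

-5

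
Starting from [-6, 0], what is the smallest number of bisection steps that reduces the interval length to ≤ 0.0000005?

Width after n steps is 6/2^n. Need 2^n ≥ 6/0.0000005 = 12000000.
2^23 = 8388608 < 12000000 ≤ 2^24 = 16777216, so n = 24.

24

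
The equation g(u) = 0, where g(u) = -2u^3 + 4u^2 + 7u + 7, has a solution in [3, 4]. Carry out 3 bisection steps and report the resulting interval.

m = 3.5, g(m) = -5.25 (−); new bracket [3, 3.5]
m = 3.25, g(m) = 3.34375 (+); new bracket [3.25, 3.5]
m = 3.375, g(m) = -0.699219 (−); new bracket [3.25, 3.375]

[3.25, 3.375]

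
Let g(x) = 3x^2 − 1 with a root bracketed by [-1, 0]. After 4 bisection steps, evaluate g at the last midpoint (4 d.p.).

g(-0.5) = -0.25 < 0, so the root lies in [-1, -0.5]
g(-0.75) = 0.6875 > 0, so the root lies in [-0.75, -0.5]
g(-0.625) = 0.171875 > 0, so the root lies in [-0.625, -0.5]
g(-0.5625) = -0.0508 < 0, so the root lies in [-0.625, -0.5625]

-0.0508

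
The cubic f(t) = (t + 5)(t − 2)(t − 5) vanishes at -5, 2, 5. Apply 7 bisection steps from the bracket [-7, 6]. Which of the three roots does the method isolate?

midpoint -0.5: f = 61.875 > 0 → [-7, -0.5]
midpoint -3.75: f = 62.890625 > 0 → [-7, -3.75]
midpoint -5.375: f = -28.693359 < 0 → [-5.375, -3.75]
midpoint -4.5625: f = 27.4548 > 0 → [-5.375, -4.5625]
midpoint -4.96875: f = 2.1709 > 0 → [-5.375, -4.96875]
midpoint -5.171875: f = -12.5385 < 0 → [-5.171875, -4.96875]
midpoint -5.0703125: f = -5.0063 < 0 → [-5.0703125, -4.96875]

-5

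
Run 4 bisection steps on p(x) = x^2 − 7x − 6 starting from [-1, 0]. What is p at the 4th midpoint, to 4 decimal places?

0.3477

p(-0.5) = -2.25 < 0, so the root lies in [-1, -0.5]
p(-0.75) = -0.1875 < 0, so the root lies in [-1, -0.75]
p(-0.875) = 0.890625 > 0, so the root lies in [-0.875, -0.75]
p(-0.8125) = 0.3477 > 0, so the root lies in [-0.8125, -0.75]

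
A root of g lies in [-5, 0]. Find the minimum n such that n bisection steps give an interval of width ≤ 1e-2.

9

Width after n steps is 5/2^n. Need 2^n ≥ 5/1e-2 = 500.
2^8 = 256 < 500 ≤ 2^9 = 512, so n = 9.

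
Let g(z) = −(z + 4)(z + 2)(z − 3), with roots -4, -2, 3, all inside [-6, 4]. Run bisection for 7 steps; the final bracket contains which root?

3

midpoint -1: g = 12 > 0 → [-1, 4]
midpoint 1.5: g = 28.875 > 0 → [1.5, 4]
midpoint 2.75: g = 8.015625 > 0 → [2.75, 4]
midpoint 3.375: g = -14.8652 < 0 → [2.75, 3.375]
midpoint 3.0625: g = -2.2346 < 0 → [2.75, 3.0625]
midpoint 2.90625: g = 3.1766 > 0 → [2.90625, 3.0625]
midpoint 2.984375: g = 0.5439 > 0 → [2.984375, 3.0625]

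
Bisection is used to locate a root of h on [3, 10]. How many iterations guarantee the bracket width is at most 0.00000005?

28

Width after n steps is 7/2^n. Need 2^n ≥ 7/0.00000005 = 140000000.
2^27 = 134217728 < 140000000 ≤ 2^28 = 268435456, so n = 28.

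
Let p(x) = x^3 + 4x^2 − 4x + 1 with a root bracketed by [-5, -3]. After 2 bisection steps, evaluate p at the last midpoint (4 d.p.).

8.8750

x = -4 gives p = 17, positive; keep [-5, -4]
x = -4.5 gives p = 8.875, positive; keep [-5, -4.5]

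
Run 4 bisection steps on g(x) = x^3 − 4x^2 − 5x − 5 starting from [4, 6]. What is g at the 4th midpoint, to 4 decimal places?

x = 5 gives g = -5, negative; keep [5, 6]
x = 5.5 gives g = 12.875, positive; keep [5, 5.5]
x = 5.25 gives g = 3.203125, positive; keep [5, 5.25]
x = 5.125 gives g = -1.0762, negative; keep [5.125, 5.25]

-1.0762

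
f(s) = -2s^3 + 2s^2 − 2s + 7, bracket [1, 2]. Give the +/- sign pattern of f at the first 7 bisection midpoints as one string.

s = 1.5 gives f = 1.75, positive; keep [1.5, 2]
s = 1.75 gives f = -1.09375, negative; keep [1.5, 1.75]
s = 1.625 gives f = 0.449219, positive; keep [1.625, 1.75]
s = 1.6875 gives f = -0.2905, negative; keep [1.625, 1.6875]
s = 1.65625 gives f = 0.0871, positive; keep [1.65625, 1.6875]
s = 1.671875 gives f = -0.0998, negative; keep [1.65625, 1.671875]
s = 1.6640625 gives f = -0.0058, negative; keep [1.65625, 1.6640625]

+-+-+--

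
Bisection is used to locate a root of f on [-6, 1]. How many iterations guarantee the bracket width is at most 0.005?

Width after n steps is 7/2^n. Need 2^n ≥ 7/0.005 = 1400.
2^10 = 1024 < 1400 ≤ 2^11 = 2048, so n = 11.

11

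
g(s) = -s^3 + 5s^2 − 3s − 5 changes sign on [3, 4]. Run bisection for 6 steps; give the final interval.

[3.890625, 3.90625]

s = 3.5 gives g = 2.875, positive; keep [3.5, 4]
s = 3.75 gives g = 1.328125, positive; keep [3.75, 4]
s = 3.875 gives g = 0.267578, positive; keep [3.875, 4]
s = 3.9375 gives g = -0.3396, negative; keep [3.875, 3.9375]
s = 3.90625 gives g = -0.0294, negative; keep [3.875, 3.90625]
s = 3.890625 gives g = 0.1207, positive; keep [3.890625, 3.90625]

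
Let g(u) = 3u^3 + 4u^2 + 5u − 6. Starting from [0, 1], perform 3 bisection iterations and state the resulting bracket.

m = 0.5, g(m) = -2.125 (−); new bracket [0.5, 1]
m = 0.75, g(m) = 1.265625 (+); new bracket [0.5, 0.75]
m = 0.625, g(m) = -0.580078 (−); new bracket [0.625, 0.75]

[0.625, 0.75]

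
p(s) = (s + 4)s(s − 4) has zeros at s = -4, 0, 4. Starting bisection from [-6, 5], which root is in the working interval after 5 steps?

-4

midpoint -0.5: p = 7.875 > 0 → [-6, -0.5]
midpoint -3.25: p = 17.671875 > 0 → [-6, -3.25]
midpoint -4.625: p = -24.931641 < 0 → [-4.625, -3.25]
midpoint -3.9375: p = 1.9534 > 0 → [-4.625, -3.9375]
midpoint -4.28125: p = -9.9715 < 0 → [-4.28125, -3.9375]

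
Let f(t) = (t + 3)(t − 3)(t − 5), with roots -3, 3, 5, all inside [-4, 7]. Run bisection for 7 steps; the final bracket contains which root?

t = 1.5 gives f = 23.625, positive; keep [-4, 1.5]
t = -1.25 gives f = 46.484375, positive; keep [-4, -1.25]
t = -2.625 gives f = 16.083984, positive; keep [-4, -2.625]
t = -3.3125 gives f = -16.3977, negative; keep [-3.3125, -2.625]
t = -2.96875 gives f = 1.4864, positive; keep [-3.3125, -2.96875]
t = -3.140625 gives f = -7.0296, negative; keep [-3.140625, -2.96875]
t = -3.0546875 gives f = -2.667, negative; keep [-3.0546875, -2.96875]

-3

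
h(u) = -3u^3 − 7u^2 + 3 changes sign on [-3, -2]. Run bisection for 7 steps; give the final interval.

[-2.109375, -2.1015625]

m = -2.5, h(m) = 6.125 (+); new bracket [-2.5, -2]
m = -2.25, h(m) = 1.734375 (+); new bracket [-2.25, -2]
m = -2.125, h(m) = 0.177734 (+); new bracket [-2.125, -2]
m = -2.0625, h(m) = -0.4563 (−); new bracket [-2.125, -2.0625]
m = -2.09375, h(m) = -0.1508 (−); new bracket [-2.125, -2.09375]
m = -2.109375, h(m) = 0.0105 (+); new bracket [-2.109375, -2.09375]
m = -2.1015625, h(m) = -0.0709 (−); new bracket [-2.109375, -2.1015625]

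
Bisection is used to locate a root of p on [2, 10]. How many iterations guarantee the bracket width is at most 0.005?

Width after n steps is 8/2^n. Need 2^n ≥ 8/0.005 = 1600.
2^10 = 1024 < 1600 ≤ 2^11 = 2048, so n = 11.

11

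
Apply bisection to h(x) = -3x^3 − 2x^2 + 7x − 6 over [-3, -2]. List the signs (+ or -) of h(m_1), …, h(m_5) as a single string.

x = -2.5 gives h = 10.875, positive; keep [-2.5, -2]
x = -2.25 gives h = 2.296875, positive; keep [-2.25, -2]
x = -2.125 gives h = -1.119141, negative; keep [-2.25, -2.125]
x = -2.1875 gives h = 0.5198, positive; keep [-2.1875, -2.125]
x = -2.15625 gives h = -0.3167, negative; keep [-2.1875, -2.15625]

++-+-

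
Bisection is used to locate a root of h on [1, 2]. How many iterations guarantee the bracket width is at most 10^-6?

Width after n steps is 1/2^n. Need 2^n ≥ 1/10^-6 = 1000000.
2^19 = 524288 < 1000000 ≤ 2^20 = 1048576, so n = 20.

20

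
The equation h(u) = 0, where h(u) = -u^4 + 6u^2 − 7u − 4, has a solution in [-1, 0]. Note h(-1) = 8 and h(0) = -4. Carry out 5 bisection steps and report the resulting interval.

midpoint -0.5: h = 0.9375 > 0 → [-0.5, 0]
midpoint -0.25: h = -1.878906 < 0 → [-0.5, -0.25]
midpoint -0.375: h = -0.551025 < 0 → [-0.5, -0.375]
midpoint -0.4375: h = 0.1743 > 0 → [-0.4375, -0.375]
midpoint -0.40625: h = -0.1933 < 0 → [-0.4375, -0.40625]

[-0.4375, -0.40625]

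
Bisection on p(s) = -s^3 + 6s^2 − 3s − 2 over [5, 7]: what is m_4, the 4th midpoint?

p(6) = -20 < 0, so the root lies in [5, 6]
p(5.5) = -3.375 < 0, so the root lies in [5, 5.5]
p(5.25) = 2.921875 > 0, so the root lies in [5.25, 5.5]
p(5.375) = -0.0684 < 0, so the root lies in [5.25, 5.375]

5.375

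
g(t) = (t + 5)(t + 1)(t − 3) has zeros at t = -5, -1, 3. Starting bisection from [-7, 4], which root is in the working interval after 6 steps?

-5

midpoint -1.5: g = 7.875 > 0 → [-7, -1.5]
midpoint -4.25: g = 17.671875 > 0 → [-7, -4.25]
midpoint -5.625: g = -24.931641 < 0 → [-5.625, -4.25]
midpoint -4.9375: g = 1.9534 > 0 → [-5.625, -4.9375]
midpoint -5.28125: g = -9.9715 < 0 → [-5.28125, -4.9375]
midpoint -5.109375: g = -3.6449 < 0 → [-5.109375, -4.9375]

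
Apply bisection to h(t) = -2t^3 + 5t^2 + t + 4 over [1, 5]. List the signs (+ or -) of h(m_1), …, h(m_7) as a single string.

-++++-+

t = 3 gives h = -2, negative; keep [1, 3]
t = 2 gives h = 10, positive; keep [2, 3]
t = 2.5 gives h = 6.5, positive; keep [2.5, 3]
t = 2.75 gives h = 2.9688, positive; keep [2.75, 3]
t = 2.875 gives h = 0.6758, positive; keep [2.875, 3]
t = 2.9375 gives h = -0.6128, negative; keep [2.875, 2.9375]
t = 2.90625 gives h = 0.0436, positive; keep [2.90625, 2.9375]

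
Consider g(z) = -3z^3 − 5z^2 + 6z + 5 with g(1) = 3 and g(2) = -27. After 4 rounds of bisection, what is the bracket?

[1.1875, 1.25]

midpoint 1.5: g = -7.375 < 0 → [1, 1.5]
midpoint 1.25: g = -1.171875 < 0 → [1, 1.25]
midpoint 1.125: g = 1.150391 > 0 → [1.125, 1.25]
midpoint 1.1875: g = 0.0505 > 0 → [1.1875, 1.25]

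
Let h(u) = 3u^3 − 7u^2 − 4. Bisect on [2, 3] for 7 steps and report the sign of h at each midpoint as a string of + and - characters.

-+++-+-

h(2.5) = -0.875 < 0, so the root lies in [2.5, 3]
h(2.75) = 5.453125 > 0, so the root lies in [2.5, 2.75]
h(2.625) = 2.029297 > 0, so the root lies in [2.5, 2.625]
h(2.5625) = 0.5144 > 0, so the root lies in [2.5, 2.5625]
h(2.53125) = -0.1957 < 0, so the root lies in [2.53125, 2.5625]
h(2.546875) = 0.1555 > 0, so the root lies in [2.53125, 2.546875]
h(2.5390625) = -0.0211 < 0, so the root lies in [2.5390625, 2.546875]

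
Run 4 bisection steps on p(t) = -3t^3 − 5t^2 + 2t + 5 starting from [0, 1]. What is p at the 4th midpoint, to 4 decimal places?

0.0085

t = 0.5 gives p = 4.375, positive; keep [0.5, 1]
t = 0.75 gives p = 2.421875, positive; keep [0.75, 1]
t = 0.875 gives p = 0.912109, positive; keep [0.875, 1]
t = 0.9375 gives p = 0.0085, positive; keep [0.9375, 1]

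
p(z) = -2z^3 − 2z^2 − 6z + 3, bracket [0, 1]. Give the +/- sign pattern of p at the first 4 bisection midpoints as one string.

-++-

p(0.5) = -0.75 < 0, so the root lies in [0, 0.5]
p(0.25) = 1.34375 > 0, so the root lies in [0.25, 0.5]
p(0.375) = 0.363281 > 0, so the root lies in [0.375, 0.5]
p(0.4375) = -0.1753 < 0, so the root lies in [0.375, 0.4375]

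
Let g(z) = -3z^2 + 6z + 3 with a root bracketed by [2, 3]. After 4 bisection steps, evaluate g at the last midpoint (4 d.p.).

-0.1992

midpoint 2.5: g = -0.75 < 0 → [2, 2.5]
midpoint 2.25: g = 1.3125 > 0 → [2.25, 2.5]
midpoint 2.375: g = 0.328125 > 0 → [2.375, 2.5]
midpoint 2.4375: g = -0.1992 < 0 → [2.375, 2.4375]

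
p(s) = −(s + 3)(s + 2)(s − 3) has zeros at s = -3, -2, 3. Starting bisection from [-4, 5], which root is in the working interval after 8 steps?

3

midpoint 0.5: p = 21.875 > 0 → [0.5, 5]
midpoint 2.75: p = 6.828125 > 0 → [2.75, 5]
midpoint 3.875: p = -35.341797 < 0 → [2.75, 3.875]
midpoint 3.3125: p = -10.4797 < 0 → [2.75, 3.3125]
midpoint 3.03125: p = -0.9483 < 0 → [2.75, 3.03125]
midpoint 2.890625: p = 3.151 > 0 → [2.890625, 3.03125]
midpoint 2.9609375: p = 1.1551 > 0 → [2.9609375, 3.03125]
midpoint 2.99609375: p = 0.117 > 0 → [2.99609375, 3.03125]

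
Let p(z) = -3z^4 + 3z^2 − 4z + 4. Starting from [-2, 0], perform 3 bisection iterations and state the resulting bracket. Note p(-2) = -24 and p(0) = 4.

m = -1, p(m) = 8 (+); new bracket [-2, -1]
m = -1.5, p(m) = 1.5625 (+); new bracket [-2, -1.5]
m = -1.75, p(m) = -7.949219 (−); new bracket [-1.75, -1.5]

[-1.75, -1.5]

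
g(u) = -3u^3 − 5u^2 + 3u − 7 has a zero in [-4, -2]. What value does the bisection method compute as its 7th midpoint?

u = -3 gives g = 20, positive; keep [-3, -2]
u = -2.5 gives g = 1.125, positive; keep [-2.5, -2]
u = -2.25 gives g = -4.890625, negative; keep [-2.5, -2.25]
u = -2.375 gives g = -2.1387, negative; keep [-2.5, -2.375]
u = -2.4375 gives g = -0.573, negative; keep [-2.5, -2.4375]
u = -2.46875 gives g = 0.2592, positive; keep [-2.46875, -2.4375]
u = -2.453125 gives g = -0.1611, negative; keep [-2.46875, -2.453125]

-2.453125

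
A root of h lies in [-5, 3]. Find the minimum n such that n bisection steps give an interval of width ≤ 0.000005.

21

Width after n steps is 8/2^n. Need 2^n ≥ 8/0.000005 = 1600000.
2^20 = 1048576 < 1600000 ≤ 2^21 = 2097152, so n = 21.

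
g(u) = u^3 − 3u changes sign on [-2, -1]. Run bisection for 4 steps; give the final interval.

[-1.75, -1.6875]

m = -1.5, g(m) = 1.125 (+); new bracket [-2, -1.5]
m = -1.75, g(m) = -0.109375 (−); new bracket [-1.75, -1.5]
m = -1.625, g(m) = 0.583984 (+); new bracket [-1.75, -1.625]
m = -1.6875, g(m) = 0.2571 (+); new bracket [-1.75, -1.6875]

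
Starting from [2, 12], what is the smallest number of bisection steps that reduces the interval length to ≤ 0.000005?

Width after n steps is 10/2^n. Need 2^n ≥ 10/0.000005 = 2000000.
2^20 = 1048576 < 2000000 ≤ 2^21 = 2097152, so n = 21.

21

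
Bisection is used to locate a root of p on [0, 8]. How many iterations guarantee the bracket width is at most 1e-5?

Width after n steps is 8/2^n. Need 2^n ≥ 8/1e-5 = 800000.
2^19 = 524288 < 800000 ≤ 2^20 = 1048576, so n = 20.

20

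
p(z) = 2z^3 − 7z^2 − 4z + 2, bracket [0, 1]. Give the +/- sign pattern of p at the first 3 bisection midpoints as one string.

z = 0.5 gives p = -1.5, negative; keep [0, 0.5]
z = 0.25 gives p = 0.59375, positive; keep [0.25, 0.5]
z = 0.375 gives p = -0.378906, negative; keep [0.25, 0.375]

-+-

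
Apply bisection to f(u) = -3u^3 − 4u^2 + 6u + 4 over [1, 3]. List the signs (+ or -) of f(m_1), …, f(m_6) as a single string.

f(2) = -24 < 0, so the root lies in [1, 2]
f(1.5) = -6.125 < 0, so the root lies in [1, 1.5]
f(1.25) = -0.609375 < 0, so the root lies in [1, 1.25]
f(1.125) = 1.416 > 0, so the root lies in [1.125, 1.25]
f(1.1875) = 0.4607 > 0, so the root lies in [1.1875, 1.25]
f(1.21875) = -0.0597 < 0, so the root lies in [1.1875, 1.21875]

---++-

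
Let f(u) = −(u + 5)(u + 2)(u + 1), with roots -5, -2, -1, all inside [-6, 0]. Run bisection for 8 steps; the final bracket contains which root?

u = -3 gives f = -4, negative; keep [-6, -3]
u = -4.5 gives f = -4.375, negative; keep [-6, -4.5]
u = -5.25 gives f = 3.453125, positive; keep [-5.25, -4.5]
u = -4.875 gives f = -1.3926, negative; keep [-5.25, -4.875]
u = -5.0625 gives f = 0.7776, positive; keep [-5.0625, -4.875]
u = -4.96875 gives f = -0.3682, negative; keep [-5.0625, -4.96875]
u = -5.015625 gives f = 0.1892, positive; keep [-5.015625, -4.96875]
u = -4.9921875 gives f = -0.0933, negative; keep [-5.015625, -4.9921875]

-5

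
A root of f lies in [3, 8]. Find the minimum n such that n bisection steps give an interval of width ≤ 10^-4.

Width after n steps is 5/2^n. Need 2^n ≥ 5/10^-4 = 50000.
2^15 = 32768 < 50000 ≤ 2^16 = 65536, so n = 16.

16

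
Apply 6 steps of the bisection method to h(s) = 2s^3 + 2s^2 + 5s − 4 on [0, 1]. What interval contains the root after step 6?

midpoint 0.5: h = -0.75 < 0 → [0.5, 1]
midpoint 0.75: h = 1.71875 > 0 → [0.5, 0.75]
midpoint 0.625: h = 0.394531 > 0 → [0.5, 0.625]
midpoint 0.5625: h = -0.1987 < 0 → [0.5625, 0.625]
midpoint 0.59375: h = 0.0925 > 0 → [0.5625, 0.59375]
midpoint 0.578125: h = -0.0545 < 0 → [0.578125, 0.59375]

[0.578125, 0.59375]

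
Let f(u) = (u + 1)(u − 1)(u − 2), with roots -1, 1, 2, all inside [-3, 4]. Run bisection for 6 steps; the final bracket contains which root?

midpoint 0.5: f = 1.125 > 0 → [-3, 0.5]
midpoint -1.25: f = -1.828125 < 0 → [-1.25, 0.5]
midpoint -0.375: f = 2.041016 > 0 → [-1.25, -0.375]
midpoint -0.8125: f = 0.9558 > 0 → [-1.25, -0.8125]
midpoint -1.03125: f = -0.1924 < 0 → [-1.03125, -0.8125]
midpoint -0.921875: f = 0.4387 > 0 → [-1.03125, -0.921875]

-1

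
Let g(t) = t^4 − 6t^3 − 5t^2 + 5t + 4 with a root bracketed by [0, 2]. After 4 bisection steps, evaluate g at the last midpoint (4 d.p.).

1.1135

midpoint 1: g = -1 < 0 → [0, 1]
midpoint 0.5: g = 4.5625 > 0 → [0.5, 1]
midpoint 0.75: g = 2.722656 > 0 → [0.75, 1]
midpoint 0.875: g = 1.1135 > 0 → [0.875, 1]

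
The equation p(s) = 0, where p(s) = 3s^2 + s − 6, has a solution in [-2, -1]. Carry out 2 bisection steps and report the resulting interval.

[-1.75, -1.5]

midpoint -1.5: p = -0.75 < 0 → [-2, -1.5]
midpoint -1.75: p = 1.4375 > 0 → [-1.75, -1.5]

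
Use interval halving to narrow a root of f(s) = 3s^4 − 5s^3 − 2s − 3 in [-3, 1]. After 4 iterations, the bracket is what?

[-0.75, -0.5]

midpoint -1: f = 7 > 0 → [-1, 1]
midpoint 0: f = -3 < 0 → [-1, 0]
midpoint -0.5: f = -1.1875 < 0 → [-1, -0.5]
midpoint -0.75: f = 1.5586 > 0 → [-0.75, -0.5]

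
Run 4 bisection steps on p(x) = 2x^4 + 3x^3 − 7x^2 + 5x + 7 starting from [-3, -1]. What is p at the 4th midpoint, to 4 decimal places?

0.1157

midpoint -2: p = -23 < 0 → [-3, -2]
midpoint -2.5: p = -18 < 0 → [-3, -2.5]
midpoint -2.75: p = -7.695312 < 0 → [-3, -2.75]
midpoint -2.875: p = 0.1157 > 0 → [-2.875, -2.75]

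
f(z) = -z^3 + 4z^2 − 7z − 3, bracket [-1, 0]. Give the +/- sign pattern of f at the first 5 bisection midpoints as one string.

+-+--

midpoint -0.5: f = 1.625 > 0 → [-0.5, 0]
midpoint -0.25: f = -0.984375 < 0 → [-0.5, -0.25]
midpoint -0.375: f = 0.240234 > 0 → [-0.375, -0.25]
midpoint -0.3125: f = -0.3914 < 0 → [-0.375, -0.3125]
midpoint -0.34375: f = -0.0805 < 0 → [-0.375, -0.34375]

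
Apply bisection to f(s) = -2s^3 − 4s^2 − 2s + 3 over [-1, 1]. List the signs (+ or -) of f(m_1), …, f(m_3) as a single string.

++-

m = 0, f(m) = 3 (+); new bracket [0, 1]
m = 0.5, f(m) = 0.75 (+); new bracket [0.5, 1]
m = 0.75, f(m) = -1.59375 (−); new bracket [0.5, 0.75]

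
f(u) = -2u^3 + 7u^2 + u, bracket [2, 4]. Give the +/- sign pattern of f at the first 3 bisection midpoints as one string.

f(3) = 12 > 0, so the root lies in [3, 4]
f(3.5) = 3.5 > 0, so the root lies in [3.5, 4]
f(3.75) = -3.28125 < 0, so the root lies in [3.5, 3.75]

++-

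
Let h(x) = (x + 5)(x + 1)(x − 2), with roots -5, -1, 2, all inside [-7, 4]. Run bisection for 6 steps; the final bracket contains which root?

h(-1.5) = 6.125 > 0, so the root lies in [-7, -1.5]
h(-4.25) = 15.234375 > 0, so the root lies in [-7, -4.25]
h(-5.625) = -22.041016 < 0, so the root lies in [-5.625, -4.25]
h(-4.9375) = 1.7073 > 0, so the root lies in [-5.625, -4.9375]
h(-5.28125) = -8.7674 < 0, so the root lies in [-5.28125, -4.9375]
h(-5.109375) = -3.1954 < 0, so the root lies in [-5.109375, -4.9375]

-5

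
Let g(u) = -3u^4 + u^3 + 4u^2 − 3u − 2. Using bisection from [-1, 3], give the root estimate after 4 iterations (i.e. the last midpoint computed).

-0.25

g(1) = -3 < 0, so the root lies in [-1, 1]
g(0) = -2 < 0, so the root lies in [-1, 0]
g(-0.5) = 0.1875 > 0, so the root lies in [-0.5, 0]
g(-0.25) = -1.0273 < 0, so the root lies in [-0.5, -0.25]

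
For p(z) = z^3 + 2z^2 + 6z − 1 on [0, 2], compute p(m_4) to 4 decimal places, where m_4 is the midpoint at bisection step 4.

-0.2168

m = 1, p(m) = 8 (+); new bracket [0, 1]
m = 0.5, p(m) = 2.625 (+); new bracket [0, 0.5]
m = 0.25, p(m) = 0.640625 (+); new bracket [0, 0.25]
m = 0.125, p(m) = -0.2168 (−); new bracket [0.125, 0.25]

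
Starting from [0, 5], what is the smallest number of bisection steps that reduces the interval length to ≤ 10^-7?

Width after n steps is 5/2^n. Need 2^n ≥ 5/10^-7 = 50000000.
2^25 = 33554432 < 50000000 ≤ 2^26 = 67108864, so n = 26.

26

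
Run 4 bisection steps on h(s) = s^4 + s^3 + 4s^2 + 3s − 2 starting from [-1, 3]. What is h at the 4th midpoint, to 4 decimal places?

-0.9805

midpoint 1: h = 7 > 0 → [-1, 1]
midpoint 0: h = -2 < 0 → [0, 1]
midpoint 0.5: h = 0.6875 > 0 → [0, 0.5]
midpoint 0.25: h = -0.9805 < 0 → [0.25, 0.5]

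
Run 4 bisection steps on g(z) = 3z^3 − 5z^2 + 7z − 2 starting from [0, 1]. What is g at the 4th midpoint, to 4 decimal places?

z = 0.5 gives g = 0.625, positive; keep [0, 0.5]
z = 0.25 gives g = -0.515625, negative; keep [0.25, 0.5]
z = 0.375 gives g = 0.080078, positive; keep [0.25, 0.375]
z = 0.3125 gives g = -0.2092, negative; keep [0.3125, 0.375]

-0.2092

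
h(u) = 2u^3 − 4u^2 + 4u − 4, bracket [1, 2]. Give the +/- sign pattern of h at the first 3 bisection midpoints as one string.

-++

m = 1.5, h(m) = -0.25 (−); new bracket [1.5, 2]
m = 1.75, h(m) = 1.46875 (+); new bracket [1.5, 1.75]
m = 1.625, h(m) = 0.519531 (+); new bracket [1.5, 1.625]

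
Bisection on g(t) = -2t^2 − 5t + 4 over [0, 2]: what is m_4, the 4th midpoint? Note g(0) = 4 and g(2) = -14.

0.625

g(1) = -3 < 0, so the root lies in [0, 1]
g(0.5) = 1 > 0, so the root lies in [0.5, 1]
g(0.75) = -0.875 < 0, so the root lies in [0.5, 0.75]
g(0.625) = 0.0938 > 0, so the root lies in [0.625, 0.75]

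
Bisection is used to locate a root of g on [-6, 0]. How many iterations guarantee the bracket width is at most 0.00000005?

Width after n steps is 6/2^n. Need 2^n ≥ 6/0.00000005 = 120000000.
2^26 = 67108864 < 120000000 ≤ 2^27 = 134217728, so n = 27.

27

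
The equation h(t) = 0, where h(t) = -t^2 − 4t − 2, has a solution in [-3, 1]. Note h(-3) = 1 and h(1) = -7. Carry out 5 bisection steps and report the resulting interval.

h(-1) = 1 > 0, so the root lies in [-1, 1]
h(0) = -2 < 0, so the root lies in [-1, 0]
h(-0.5) = -0.25 < 0, so the root lies in [-1, -0.5]
h(-0.75) = 0.4375 > 0, so the root lies in [-0.75, -0.5]
h(-0.625) = 0.1094 > 0, so the root lies in [-0.625, -0.5]

[-0.625, -0.5]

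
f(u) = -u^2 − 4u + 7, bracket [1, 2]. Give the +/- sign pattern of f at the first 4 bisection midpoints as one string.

-+-+

u = 1.5 gives f = -1.25, negative; keep [1, 1.5]
u = 1.25 gives f = 0.4375, positive; keep [1.25, 1.5]
u = 1.375 gives f = -0.390625, negative; keep [1.25, 1.375]
u = 1.3125 gives f = 0.0273, positive; keep [1.3125, 1.375]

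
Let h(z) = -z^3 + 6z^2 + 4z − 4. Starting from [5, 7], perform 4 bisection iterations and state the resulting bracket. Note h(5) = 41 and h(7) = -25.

[6.5, 6.625]

midpoint 6: h = 20 > 0 → [6, 7]
midpoint 6.5: h = 0.875 > 0 → [6.5, 7]
midpoint 6.75: h = -11.171875 < 0 → [6.5, 6.75]
midpoint 6.625: h = -4.9316 < 0 → [6.5, 6.625]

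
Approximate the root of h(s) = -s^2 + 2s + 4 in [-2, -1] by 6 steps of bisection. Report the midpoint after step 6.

s = -1.5 gives h = -1.25, negative; keep [-1.5, -1]
s = -1.25 gives h = -0.0625, negative; keep [-1.25, -1]
s = -1.125 gives h = 0.484375, positive; keep [-1.25, -1.125]
s = -1.1875 gives h = 0.2148, positive; keep [-1.25, -1.1875]
s = -1.21875 gives h = 0.0771, positive; keep [-1.25, -1.21875]
s = -1.234375 gives h = 0.0076, positive; keep [-1.25, -1.234375]

-1.234375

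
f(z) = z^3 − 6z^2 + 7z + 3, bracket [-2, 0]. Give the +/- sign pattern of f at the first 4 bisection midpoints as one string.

--+-

z = -1 gives f = -11, negative; keep [-1, 0]
z = -0.5 gives f = -2.125, negative; keep [-0.5, 0]
z = -0.25 gives f = 0.859375, positive; keep [-0.5, -0.25]
z = -0.375 gives f = -0.5215, negative; keep [-0.375, -0.25]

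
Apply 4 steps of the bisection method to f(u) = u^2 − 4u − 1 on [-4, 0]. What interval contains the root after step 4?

[-0.25, 0]

m = -2, f(m) = 11 (+); new bracket [-2, 0]
m = -1, f(m) = 4 (+); new bracket [-1, 0]
m = -0.5, f(m) = 1.25 (+); new bracket [-0.5, 0]
m = -0.25, f(m) = 0.0625 (+); new bracket [-0.25, 0]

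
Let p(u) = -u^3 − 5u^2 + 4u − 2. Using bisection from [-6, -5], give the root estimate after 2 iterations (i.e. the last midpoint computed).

-5.75

u = -5.5 gives p = -8.875, negative; keep [-6, -5.5]
u = -5.75 gives p = -0.203125, negative; keep [-6, -5.75]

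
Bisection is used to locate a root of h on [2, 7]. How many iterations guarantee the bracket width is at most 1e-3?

13

Width after n steps is 5/2^n. Need 2^n ≥ 5/1e-3 = 5000.
2^12 = 4096 < 5000 ≤ 2^13 = 8192, so n = 13.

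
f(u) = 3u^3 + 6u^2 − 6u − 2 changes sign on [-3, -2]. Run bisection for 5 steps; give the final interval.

[-2.6875, -2.65625]

u = -2.5 gives f = 3.625, positive; keep [-3, -2.5]
u = -2.75 gives f = -2.515625, negative; keep [-2.75, -2.5]
u = -2.625 gives f = 0.830078, positive; keep [-2.75, -2.625]
u = -2.6875 gives f = -0.7717, negative; keep [-2.6875, -2.625]
u = -2.65625 gives f = 0.0467, positive; keep [-2.6875, -2.65625]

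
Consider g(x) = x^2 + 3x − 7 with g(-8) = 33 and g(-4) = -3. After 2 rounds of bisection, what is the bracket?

m = -6, g(m) = 11 (+); new bracket [-6, -4]
m = -5, g(m) = 3 (+); new bracket [-5, -4]

[-5, -4]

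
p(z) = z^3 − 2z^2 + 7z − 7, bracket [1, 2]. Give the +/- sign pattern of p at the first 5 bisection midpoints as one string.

++-+-

z = 1.5 gives p = 2.375, positive; keep [1, 1.5]
z = 1.25 gives p = 0.578125, positive; keep [1, 1.25]
z = 1.125 gives p = -0.232422, negative; keep [1.125, 1.25]
z = 1.1875 gives p = 0.1667, positive; keep [1.125, 1.1875]
z = 1.15625 gives p = -0.0343, negative; keep [1.15625, 1.1875]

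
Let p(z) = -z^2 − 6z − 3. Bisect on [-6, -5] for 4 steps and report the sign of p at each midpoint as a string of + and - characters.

-+++

midpoint -5.5: p = -0.25 < 0 → [-5.5, -5]
midpoint -5.25: p = 0.9375 > 0 → [-5.5, -5.25]
midpoint -5.375: p = 0.359375 > 0 → [-5.5, -5.375]
midpoint -5.4375: p = 0.0586 > 0 → [-5.5, -5.4375]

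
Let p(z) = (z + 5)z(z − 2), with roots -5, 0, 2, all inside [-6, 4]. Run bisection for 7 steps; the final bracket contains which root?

-5

midpoint -1: p = 12 > 0 → [-6, -1]
midpoint -3.5: p = 28.875 > 0 → [-6, -3.5]
midpoint -4.75: p = 8.015625 > 0 → [-6, -4.75]
midpoint -5.375: p = -14.8652 < 0 → [-5.375, -4.75]
midpoint -5.0625: p = -2.2346 < 0 → [-5.0625, -4.75]
midpoint -4.90625: p = 3.1766 > 0 → [-5.0625, -4.90625]
midpoint -4.984375: p = 0.5439 > 0 → [-5.0625, -4.984375]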